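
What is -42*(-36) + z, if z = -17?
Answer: 1495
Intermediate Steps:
-42*(-36) + z = -42*(-36) - 17 = 1512 - 17 = 1495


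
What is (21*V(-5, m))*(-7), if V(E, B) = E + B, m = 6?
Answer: -147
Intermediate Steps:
V(E, B) = B + E
(21*V(-5, m))*(-7) = (21*(6 - 5))*(-7) = (21*1)*(-7) = 21*(-7) = -147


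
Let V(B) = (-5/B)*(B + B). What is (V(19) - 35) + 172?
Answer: 127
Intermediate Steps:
V(B) = -10 (V(B) = (-5/B)*(2*B) = -10)
(V(19) - 35) + 172 = (-10 - 35) + 172 = -45 + 172 = 127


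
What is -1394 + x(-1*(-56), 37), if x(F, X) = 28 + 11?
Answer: -1355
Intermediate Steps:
x(F, X) = 39
-1394 + x(-1*(-56), 37) = -1394 + 39 = -1355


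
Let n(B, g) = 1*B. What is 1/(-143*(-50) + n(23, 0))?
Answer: 1/7173 ≈ 0.00013941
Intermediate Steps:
n(B, g) = B
1/(-143*(-50) + n(23, 0)) = 1/(-143*(-50) + 23) = 1/(7150 + 23) = 1/7173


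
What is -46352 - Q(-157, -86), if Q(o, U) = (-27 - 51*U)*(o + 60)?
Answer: 376471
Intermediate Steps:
Q(o, U) = (-27 - 51*U)*(60 + o)
-46352 - Q(-157, -86) = -46352 - (-1620 - 3060*(-86) - 27*(-157) - 51*(-86)*(-157)) = -46352 - (-1620 + 263160 + 4239 - 688602) = -46352 - 1*(-422823) = -46352 + 422823 = 376471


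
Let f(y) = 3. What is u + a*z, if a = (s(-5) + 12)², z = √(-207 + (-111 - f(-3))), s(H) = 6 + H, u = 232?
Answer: 232 + 169*I*√321 ≈ 232.0 + 3027.9*I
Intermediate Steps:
z = I*√321 (z = √(-207 + (-111 - 1*3)) = √(-207 + (-111 - 3)) = √(-207 - 114) = √(-321) = I*√321 ≈ 17.916*I)
a = 169 (a = ((6 - 5) + 12)² = (1 + 12)² = 13² = 169)
u + a*z = 232 + 169*(I*√321) = 232 + 169*I*√321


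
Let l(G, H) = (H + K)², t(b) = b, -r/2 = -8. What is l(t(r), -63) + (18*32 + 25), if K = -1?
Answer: 4697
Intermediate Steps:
r = 16 (r = -2*(-8) = 16)
l(G, H) = (-1 + H)² (l(G, H) = (H - 1)² = (-1 + H)²)
l(t(r), -63) + (18*32 + 25) = (-1 - 63)² + (18*32 + 25) = (-64)² + (576 + 25) = 4096 + 601 = 4697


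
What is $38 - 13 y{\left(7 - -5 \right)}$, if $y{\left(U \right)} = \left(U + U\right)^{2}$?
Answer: $-7450$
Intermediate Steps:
$y{\left(U \right)} = 4 U^{2}$ ($y{\left(U \right)} = \left(2 U\right)^{2} = 4 U^{2}$)
$38 - 13 y{\left(7 - -5 \right)} = 38 - 13 \cdot 4 \left(7 - -5\right)^{2} = 38 - 13 \cdot 4 \left(7 + 5\right)^{2} = 38 - 13 \cdot 4 \cdot 12^{2} = 38 - 13 \cdot 4 \cdot 144 = 38 - 7488 = -7450$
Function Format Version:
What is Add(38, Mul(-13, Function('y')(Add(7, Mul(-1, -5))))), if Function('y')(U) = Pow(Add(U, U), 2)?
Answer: -7450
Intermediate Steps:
Function('y')(U) = Mul(4, Pow(U, 2)) (Function('y')(U) = Pow(Mul(2, U), 2) = Mul(4, Pow(U, 2)))
Add(38, Mul(-13, Function('y')(Add(7, Mul(-1, -5))))) = Add(38, Mul(-13, Mul(4, Pow(Add(7, Mul(-1, -5)), 2)))) = Add(38, Mul(-13, Mul(4, Pow(Add(7, 5), 2)))) = Add(38, Mul(-13, Mul(4, Pow(12, 2)))) = Add(38, Mul(-13, Mul(4, 144))) = Add(38, Mul(-13, 576)) = Add(38, -7488) = -7450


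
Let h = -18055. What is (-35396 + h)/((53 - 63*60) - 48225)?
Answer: 53451/51952 ≈ 1.0289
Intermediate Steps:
(-35396 + h)/((53 - 63*60) - 48225) = (-35396 - 18055)/((53 - 63*60) - 48225) = -53451/((53 - 3780) - 48225) = -53451/(-3727 - 48225) = -53451/(-51952) = -53451*(-1/51952) = 53451/51952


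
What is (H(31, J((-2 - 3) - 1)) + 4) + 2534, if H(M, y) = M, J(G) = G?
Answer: 2569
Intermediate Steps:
(H(31, J((-2 - 3) - 1)) + 4) + 2534 = (31 + 4) + 2534 = 35 + 2534 = 2569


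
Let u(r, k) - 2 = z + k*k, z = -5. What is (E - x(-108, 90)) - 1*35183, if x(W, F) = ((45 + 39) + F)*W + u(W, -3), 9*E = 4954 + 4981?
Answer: -137638/9 ≈ -15293.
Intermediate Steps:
E = 9935/9 (E = (4954 + 4981)/9 = (1/9)*9935 = 9935/9 ≈ 1103.9)
u(r, k) = -3 + k**2 (u(r, k) = 2 + (-5 + k*k) = 2 + (-5 + k**2) = -3 + k**2)
x(W, F) = 6 + W*(84 + F) (x(W, F) = ((45 + 39) + F)*W + (-3 + (-3)**2) = (84 + F)*W + (-3 + 9) = W*(84 + F) + 6 = 6 + W*(84 + F))
(E - x(-108, 90)) - 1*35183 = (9935/9 - (6 + 84*(-108) + 90*(-108))) - 1*35183 = (9935/9 - (6 - 9072 - 9720)) - 35183 = (9935/9 - 1*(-18786)) - 35183 = (9935/9 + 18786) - 35183 = 179009/9 - 35183 = -137638/9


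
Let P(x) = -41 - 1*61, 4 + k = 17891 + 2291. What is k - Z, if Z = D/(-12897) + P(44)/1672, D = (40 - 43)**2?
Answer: 24173075783/1197988 ≈ 20178.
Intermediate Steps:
D = 9 (D = (-3)**2 = 9)
k = 20178 (k = -4 + (17891 + 2291) = -4 + 20182 = 20178)
P(x) = -102 (P(x) = -41 - 61 = -102)
Z = -73919/1197988 (Z = 9/(-12897) - 102/1672 = 9*(-1/12897) - 102*1/1672 = -1/1433 - 51/836 = -73919/1197988 ≈ -0.061703)
k - Z = 20178 - 1*(-73919/1197988) = 20178 + 73919/1197988 = 24173075783/1197988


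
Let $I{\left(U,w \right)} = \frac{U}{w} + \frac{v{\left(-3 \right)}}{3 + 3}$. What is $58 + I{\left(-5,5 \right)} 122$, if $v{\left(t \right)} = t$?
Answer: $-125$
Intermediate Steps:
$I{\left(U,w \right)} = - \frac{1}{2} + \frac{U}{w}$ ($I{\left(U,w \right)} = \frac{U}{w} - \frac{3}{3 + 3} = \frac{U}{w} - \frac{3}{6} = \frac{U}{w} - \frac{1}{2} = - \frac{1}{2} + \frac{U}{w}$)
$58 + I{\left(-5,5 \right)} 122 = 58 + \frac{-5 - \frac{5}{2}}{5} \cdot 122 = 58 + \frac{1}{5} \left(- \frac{15}{2}\right) 122 = 58 - 183 = -125$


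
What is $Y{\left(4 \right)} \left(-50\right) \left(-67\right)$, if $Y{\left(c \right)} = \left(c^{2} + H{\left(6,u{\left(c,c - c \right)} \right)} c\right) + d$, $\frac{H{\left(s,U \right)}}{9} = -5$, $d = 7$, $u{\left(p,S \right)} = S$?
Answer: $-525950$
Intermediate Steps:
$H{\left(s,U \right)} = -45$ ($H{\left(s,U \right)} = 9 \left(-5\right) = -45$)
$Y{\left(c \right)} = 7 + c^{2} - 45 c$ ($Y{\left(c \right)} = \left(c^{2} - 45 c\right) + 7 = 7 + c^{2} - 45 c$)
$Y{\left(4 \right)} \left(-50\right) \left(-67\right) = \left(7 + 4^{2} - 180\right) \left(-50\right) \left(-67\right) = \left(7 + 16 - 180\right) \left(-50\right) \left(-67\right) = \left(-157\right) \left(-50\right) \left(-67\right) = 7850 \left(-67\right) = -525950$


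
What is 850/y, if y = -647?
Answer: -850/647 ≈ -1.3138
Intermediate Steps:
850/y = 850/(-647) = 850*(-1/647) = -850/647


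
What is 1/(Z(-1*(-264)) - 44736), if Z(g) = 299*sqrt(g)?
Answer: -1864/82404493 - 299*sqrt(66)/988853916 ≈ -2.5077e-5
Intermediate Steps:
1/(Z(-1*(-264)) - 44736) = 1/(299*sqrt(-1*(-264)) - 44736) = 1/(299*sqrt(264) - 44736) = 1/(299*(2*sqrt(66)) - 44736) = 1/(598*sqrt(66) - 44736) = 1/(-44736 + 598*sqrt(66))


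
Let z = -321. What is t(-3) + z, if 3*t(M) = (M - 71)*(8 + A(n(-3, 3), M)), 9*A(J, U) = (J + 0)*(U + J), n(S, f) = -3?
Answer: -1703/3 ≈ -567.67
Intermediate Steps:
A(J, U) = J*(J + U)/9 (A(J, U) = ((J + 0)*(U + J))/9 = (J*(J + U))/9 = J*(J + U)/9)
t(M) = (-71 + M)*(9 - M/3)/3 (t(M) = ((M - 71)*(8 + (1/9)*(-3)*(-3 + M)))/3 = ((-71 + M)*(8 + (1 - M/3)))/3 = ((-71 + M)*(9 - M/3))/3 = (-71 + M)*(9 - M/3)/3)
t(-3) + z = (-213 - 1/9*(-3)**2 + (98/9)*(-3)) - 321 = (-213 - 1/9*9 - 98/3) - 321 = (-213 - 1 - 98/3) - 321 = -740/3 - 321 = -1703/3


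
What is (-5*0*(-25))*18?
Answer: 0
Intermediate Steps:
(-5*0*(-25))*18 = (0*(-25))*18 = 0*18 = 0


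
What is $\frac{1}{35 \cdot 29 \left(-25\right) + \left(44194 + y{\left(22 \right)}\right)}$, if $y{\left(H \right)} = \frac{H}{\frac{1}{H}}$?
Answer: $\frac{1}{19303} \approx 5.1805 \cdot 10^{-5}$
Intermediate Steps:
$y{\left(H \right)} = H^{2}$ ($y{\left(H \right)} = H H = H^{2}$)
$\frac{1}{35 \cdot 29 \left(-25\right) + \left(44194 + y{\left(22 \right)}\right)} = \frac{1}{35 \cdot 29 \left(-25\right) + \left(44194 + 22^{2}\right)} = \frac{1}{1015 \left(-25\right) + \left(44194 + 484\right)} = \frac{1}{-25375 + 44678} = \frac{1}{19303}$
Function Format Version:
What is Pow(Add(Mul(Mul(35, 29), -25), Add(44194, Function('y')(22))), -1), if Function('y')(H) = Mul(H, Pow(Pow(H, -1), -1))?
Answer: Rational(1, 19303) ≈ 5.1805e-5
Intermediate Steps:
Function('y')(H) = Pow(H, 2) (Function('y')(H) = Mul(H, H) = Pow(H, 2))
Pow(Add(Mul(Mul(35, 29), -25), Add(44194, Function('y')(22))), -1) = Pow(Add(Mul(Mul(35, 29), -25), Add(44194, Pow(22, 2))), -1) = Pow(Add(Mul(1015, -25), Add(44194, 484)), -1) = Pow(Add(-25375, 44678), -1) = Pow(19303, -1) = Rational(1, 19303)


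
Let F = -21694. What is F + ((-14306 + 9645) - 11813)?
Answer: -38168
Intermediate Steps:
F + ((-14306 + 9645) - 11813) = -21694 + ((-14306 + 9645) - 11813) = -21694 + (-4661 - 11813) = -21694 - 16474 = -38168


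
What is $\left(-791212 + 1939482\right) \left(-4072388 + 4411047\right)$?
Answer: $388871969930$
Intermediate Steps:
$\left(-791212 + 1939482\right) \left(-4072388 + 4411047\right) = 1148270 \cdot 338659 = 388871969930$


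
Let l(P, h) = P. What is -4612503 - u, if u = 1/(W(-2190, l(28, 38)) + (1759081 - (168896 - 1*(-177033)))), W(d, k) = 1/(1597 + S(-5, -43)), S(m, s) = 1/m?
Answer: -52041052053287203/11282605573 ≈ -4.6125e+6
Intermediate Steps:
W(d, k) = 5/7984 (W(d, k) = 1/(1597 + 1/(-5)) = 1/(1597 - 1/5) = 1/(7984/5) = 5/7984)
u = 7984/11282605573 (u = 1/(5/7984 + (1759081 - (168896 - 1*(-177033)))) = 1/(5/7984 + (1759081 - (168896 + 177033))) = 1/(5/7984 + (1759081 - 1*345929)) = 1/(5/7984 + (1759081 - 345929)) = 1/(5/7984 + 1413152) = 1/(11282605573/7984) = 7984/11282605573 ≈ 7.0764e-7)
-4612503 - u = -4612503 - 1*7984/11282605573 = -4612503 - 7984/11282605573 = -52041052053287203/11282605573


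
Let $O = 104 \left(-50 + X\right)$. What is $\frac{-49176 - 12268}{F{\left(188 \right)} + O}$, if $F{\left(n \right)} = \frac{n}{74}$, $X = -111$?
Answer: $\frac{1136714}{309717} \approx 3.6702$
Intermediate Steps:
$F{\left(n \right)} = \frac{n}{74}$ ($F{\left(n \right)} = n \frac{1}{74} = \frac{n}{74}$)
$O = -16744$ ($O = 104 \left(-50 - 111\right) = 104 \left(-161\right) = -16744$)
$\frac{-49176 - 12268}{F{\left(188 \right)} + O} = \frac{-49176 - 12268}{\frac{1}{74} \cdot 188 - 16744} = - \frac{61444}{\frac{94}{37} - 16744} = - \frac{61444}{- \frac{619434}{37}} = \left(-61444\right) \left(- \frac{37}{619434}\right) = \frac{1136714}{309717}$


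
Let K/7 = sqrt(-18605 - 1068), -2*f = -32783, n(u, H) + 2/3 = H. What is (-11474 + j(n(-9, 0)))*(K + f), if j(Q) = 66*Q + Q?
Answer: -566424674/3 - 241892*I*sqrt(19673)/3 ≈ -1.8881e+8 - 1.1309e+7*I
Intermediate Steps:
n(u, H) = -2/3 + H
f = 32783/2 (f = -1/2*(-32783) = 32783/2 ≈ 16392.)
K = 7*I*sqrt(19673) (K = 7*sqrt(-18605 - 1068) = 7*sqrt(-19673) = 7*(I*sqrt(19673)) = 7*I*sqrt(19673) ≈ 981.82*I)
j(Q) = 67*Q
(-11474 + j(n(-9, 0)))*(K + f) = (-11474 + 67*(-2/3 + 0))*(7*I*sqrt(19673) + 32783/2) = (-11474 + 67*(-2/3))*(32783/2 + 7*I*sqrt(19673)) = (-11474 - 134/3)*(32783/2 + 7*I*sqrt(19673)) = -34556*(32783/2 + 7*I*sqrt(19673))/3 = -566424674/3 - 241892*I*sqrt(19673)/3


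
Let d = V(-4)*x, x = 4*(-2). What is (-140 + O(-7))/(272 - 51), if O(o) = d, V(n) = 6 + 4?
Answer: -220/221 ≈ -0.99547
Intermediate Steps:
V(n) = 10
x = -8
d = -80 (d = 10*(-8) = -80)
O(o) = -80
(-140 + O(-7))/(272 - 51) = (-140 - 80)/(272 - 51) = -220/221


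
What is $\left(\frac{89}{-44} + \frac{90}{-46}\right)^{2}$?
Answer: $\frac{16216729}{1024144} \approx 15.834$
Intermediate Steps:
$\left(\frac{89}{-44} + \frac{90}{-46}\right)^{2} = \left(89 \left(- \frac{1}{44}\right) + 90 \left(- \frac{1}{46}\right)\right)^{2} = \left(- \frac{89}{44} - \frac{45}{23}\right)^{2} = \left(- \frac{4027}{1012}\right)^{2} = \frac{16216729}{1024144}$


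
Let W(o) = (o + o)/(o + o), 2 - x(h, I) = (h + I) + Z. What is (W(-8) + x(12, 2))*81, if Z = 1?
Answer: -972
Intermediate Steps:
x(h, I) = 1 - I - h (x(h, I) = 2 - ((h + I) + 1) = 2 - ((I + h) + 1) = 2 - (1 + I + h) = 2 + (-1 - I - h) = 1 - I - h)
W(o) = 1 (W(o) = (2*o)/((2*o)) = (2*o)*(1/(2*o)) = 1)
(W(-8) + x(12, 2))*81 = (1 + (1 - 1*2 - 1*12))*81 = (1 + (1 - 2 - 12))*81 = (1 - 13)*81 = -12*81 = -972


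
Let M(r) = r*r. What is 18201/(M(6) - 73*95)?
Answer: -18201/6899 ≈ -2.6382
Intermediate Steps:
M(r) = r²
18201/(M(6) - 73*95) = 18201/(6² - 73*95) = 18201/(36 - 6935) = 18201/(-6899) = 18201*(-1/6899) = -18201/6899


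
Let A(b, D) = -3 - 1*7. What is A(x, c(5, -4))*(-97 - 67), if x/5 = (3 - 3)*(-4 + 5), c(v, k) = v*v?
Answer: 1640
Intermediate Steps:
c(v, k) = v²
x = 0 (x = 5*((3 - 3)*(-4 + 5)) = 5*(0*1) = 5*0 = 0)
A(b, D) = -10 (A(b, D) = -3 - 7 = -10)
A(x, c(5, -4))*(-97 - 67) = -10*(-97 - 67) = -10*(-164) = 1640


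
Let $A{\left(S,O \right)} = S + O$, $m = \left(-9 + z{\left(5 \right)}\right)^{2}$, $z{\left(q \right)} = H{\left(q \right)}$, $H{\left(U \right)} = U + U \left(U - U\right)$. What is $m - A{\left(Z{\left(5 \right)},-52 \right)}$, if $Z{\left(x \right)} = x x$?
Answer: $43$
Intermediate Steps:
$H{\left(U \right)} = U$ ($H{\left(U \right)} = U + U 0 = U + 0 = U$)
$z{\left(q \right)} = q$
$Z{\left(x \right)} = x^{2}$
$m = 16$ ($m = \left(-9 + 5\right)^{2} = \left(-4\right)^{2} = 16$)
$A{\left(S,O \right)} = O + S$
$m - A{\left(Z{\left(5 \right)},-52 \right)} = 16 - \left(-52 + 5^{2}\right) = 16 - \left(-52 + 25\right) = 16 - -27 = 16 + 27 = 43$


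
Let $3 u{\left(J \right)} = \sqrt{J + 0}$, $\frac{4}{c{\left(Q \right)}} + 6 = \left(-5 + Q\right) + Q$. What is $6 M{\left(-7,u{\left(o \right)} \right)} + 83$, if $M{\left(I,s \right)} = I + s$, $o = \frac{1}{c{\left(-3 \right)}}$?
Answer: $41 + i \sqrt{17} \approx 41.0 + 4.1231 i$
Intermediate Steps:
$c{\left(Q \right)} = \frac{4}{-11 + 2 Q}$ ($c{\left(Q \right)} = \frac{4}{-6 + \left(\left(-5 + Q\right) + Q\right)} = \frac{4}{-6 + \left(-5 + 2 Q\right)} = \frac{4}{-11 + 2 Q}$)
$o = - \frac{17}{4}$ ($o = \frac{1}{4 \frac{1}{-11 + 2 \left(-3\right)}} = \frac{1}{4 \frac{1}{-11 - 6}} = \frac{1}{4 \frac{1}{-17}} = \frac{1}{4 \left(- \frac{1}{17}\right)} = \frac{1}{- \frac{4}{17}} = - \frac{17}{4} \approx -4.25$)
$u{\left(J \right)} = \frac{\sqrt{J}}{3}$ ($u{\left(J \right)} = \frac{\sqrt{J + 0}}{3} = \frac{\sqrt{J}}{3}$)
$6 M{\left(-7,u{\left(o \right)} \right)} + 83 = 6 \left(-7 + \frac{\sqrt{- \frac{17}{4}}}{3}\right) + 83 = 6 \left(-7 + \frac{\frac{1}{2} i \sqrt{17}}{3}\right) + 83 = 6 \left(-7 + \frac{i \sqrt{17}}{6}\right) + 83 = \left(-42 + i \sqrt{17}\right) + 83 = 41 + i \sqrt{17}$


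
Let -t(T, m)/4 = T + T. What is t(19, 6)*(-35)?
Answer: 5320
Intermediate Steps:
t(T, m) = -8*T (t(T, m) = -4*(T + T) = -8*T)
t(19, 6)*(-35) = -8*19*(-35) = -152*(-35) = 5320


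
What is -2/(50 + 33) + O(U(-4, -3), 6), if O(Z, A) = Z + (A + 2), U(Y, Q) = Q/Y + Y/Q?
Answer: 10019/996 ≈ 10.059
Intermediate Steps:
O(Z, A) = 2 + A + Z (O(Z, A) = Z + (2 + A) = 2 + A + Z)
-2/(50 + 33) + O(U(-4, -3), 6) = -2/(50 + 33) + (2 + 6 + (-3/(-4) - 4/(-3))) = -2/83 + (2 + 6 + (-3*(-¼) - 4*(-⅓))) = -2*1/83 + (2 + 6 + (¾ + 4/3)) = -2/83 + (2 + 6 + 25/12) = -2/83 + 121/12 = 10019/996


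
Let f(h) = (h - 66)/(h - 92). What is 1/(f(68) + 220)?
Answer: 12/2639 ≈ 0.0045472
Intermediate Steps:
f(h) = (-66 + h)/(-92 + h)
1/(f(68) + 220) = 1/((-66 + 68)/(-92 + 68) + 220) = 1/(2/(-24) + 220) = 1/(-1/24*2 + 220) = 1/(-1/12 + 220) = 1/(2639/12) = 12/2639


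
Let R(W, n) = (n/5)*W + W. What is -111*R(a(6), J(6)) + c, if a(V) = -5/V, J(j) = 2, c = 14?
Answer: 287/2 ≈ 143.50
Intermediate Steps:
R(W, n) = W + W*n/5 (R(W, n) = (n*(⅕))*W + W = (n/5)*W + W = W*n/5 + W = W + W*n/5)
-111*R(a(6), J(6)) + c = -111*(-5/6)*(5 + 2)/5 + 14 = -111*(-5*⅙)*7/5 + 14 = -111*(-5)*7/(5*6) + 14 = -111*(-7/6) + 14 = 259/2 + 14 = 287/2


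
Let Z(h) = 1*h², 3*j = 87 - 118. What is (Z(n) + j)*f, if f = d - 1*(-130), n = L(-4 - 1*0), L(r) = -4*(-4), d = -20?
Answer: 81070/3 ≈ 27023.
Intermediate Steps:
L(r) = 16
n = 16
j = -31/3 (j = (87 - 118)/3 = (⅓)*(-31) = -31/3 ≈ -10.333)
Z(h) = h²
f = 110 (f = -20 - 1*(-130) = -20 + 130 = 110)
(Z(n) + j)*f = (16² - 31/3)*110 = (256 - 31/3)*110 = (737/3)*110 = 81070/3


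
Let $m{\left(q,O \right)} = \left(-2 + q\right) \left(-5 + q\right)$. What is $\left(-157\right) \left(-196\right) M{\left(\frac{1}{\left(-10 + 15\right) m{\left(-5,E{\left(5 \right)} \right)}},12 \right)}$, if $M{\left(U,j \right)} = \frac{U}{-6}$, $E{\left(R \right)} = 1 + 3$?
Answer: $- \frac{1099}{75} \approx -14.653$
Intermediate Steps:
$E{\left(R \right)} = 4$
$m{\left(q,O \right)} = \left(-5 + q\right) \left(-2 + q\right)$
$M{\left(U,j \right)} = - \frac{U}{6}$ ($M{\left(U,j \right)} = U \left(- \frac{1}{6}\right) = - \frac{U}{6}$)
$\left(-157\right) \left(-196\right) M{\left(\frac{1}{\left(-10 + 15\right) m{\left(-5,E{\left(5 \right)} \right)}},12 \right)} = \left(-157\right) \left(-196\right) \left(- \frac{\frac{1}{-10 + 15} \frac{1}{10 + \left(-5\right)^{2} - -35}}{6}\right) = 30772 \left(- \frac{\frac{1}{5} \frac{1}{10 + 25 + 35}}{6}\right) = 30772 \left(- \frac{\frac{1}{5} \cdot \frac{1}{70}}{6}\right) = 30772 \left(\left(- \frac{1}{6}\right) \frac{1}{350}\right) = 30772 \left(- \frac{1}{2100}\right) = - \frac{1099}{75}$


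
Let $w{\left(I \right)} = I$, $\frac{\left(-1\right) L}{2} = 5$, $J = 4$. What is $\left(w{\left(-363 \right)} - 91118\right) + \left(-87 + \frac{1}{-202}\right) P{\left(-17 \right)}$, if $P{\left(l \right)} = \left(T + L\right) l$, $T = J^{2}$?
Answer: $- \frac{8343256}{101} \approx -82607.0$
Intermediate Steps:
$L = -10$ ($L = \left(-2\right) 5 = -10$)
$T = 16$ ($T = 4^{2} = 16$)
$P{\left(l \right)} = 6 l$ ($P{\left(l \right)} = \left(16 - 10\right) l = 6 l$)
$\left(w{\left(-363 \right)} - 91118\right) + \left(-87 + \frac{1}{-202}\right) P{\left(-17 \right)} = \left(-363 - 91118\right) + \left(-87 + \frac{1}{-202}\right) 6 \left(-17\right) = -91481 + \left(-87 - \frac{1}{202}\right) \left(-102\right) = -91481 - - \frac{896325}{101} = -91481 + \frac{896325}{101} = - \frac{8343256}{101}$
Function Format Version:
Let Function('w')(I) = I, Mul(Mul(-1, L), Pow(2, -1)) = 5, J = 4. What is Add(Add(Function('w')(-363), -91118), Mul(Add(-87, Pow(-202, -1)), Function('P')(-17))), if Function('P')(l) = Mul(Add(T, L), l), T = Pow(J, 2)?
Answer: Rational(-8343256, 101) ≈ -82607.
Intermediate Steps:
L = -10 (L = Mul(-2, 5) = -10)
T = 16 (T = Pow(4, 2) = 16)
Function('P')(l) = Mul(6, l) (Function('P')(l) = Mul(Add(16, -10), l) = Mul(6, l))
Add(Add(Function('w')(-363), -91118), Mul(Add(-87, Pow(-202, -1)), Function('P')(-17))) = Add(Add(-363, -91118), Mul(Add(-87, Pow(-202, -1)), Mul(6, -17))) = Add(-91481, Mul(Add(-87, Rational(-1, 202)), -102)) = Add(-91481, Mul(Rational(-17575, 202), -102)) = Add(-91481, Rational(896325, 101)) = Rational(-8343256, 101)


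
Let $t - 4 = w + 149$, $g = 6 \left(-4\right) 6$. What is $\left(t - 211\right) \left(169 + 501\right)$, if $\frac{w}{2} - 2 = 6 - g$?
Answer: $164820$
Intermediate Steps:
$g = -144$ ($g = \left(-24\right) 6 = -144$)
$w = 304$ ($w = 4 + 2 \left(6 - -144\right) = 4 + 2 \left(6 + 144\right) = 4 + 2 \cdot 150 = 4 + 300 = 304$)
$t = 457$ ($t = 4 + \left(304 + 149\right) = 4 + 453 = 457$)
$\left(t - 211\right) \left(169 + 501\right) = \left(457 - 211\right) \left(169 + 501\right) = 246 \cdot 670 = 164820$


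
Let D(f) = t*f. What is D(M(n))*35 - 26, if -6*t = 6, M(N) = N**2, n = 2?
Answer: -166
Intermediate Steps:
t = -1 (t = -1/6*6 = -1)
D(f) = -f
D(M(n))*35 - 26 = -1*2**2*35 - 26 = -1*4*35 - 26 = -4*35 - 26 = -140 - 26 = -166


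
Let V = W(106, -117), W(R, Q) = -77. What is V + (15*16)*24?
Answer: 5683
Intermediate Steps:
V = -77
V + (15*16)*24 = -77 + (15*16)*24 = -77 + 240*24 = -77 + 5760 = 5683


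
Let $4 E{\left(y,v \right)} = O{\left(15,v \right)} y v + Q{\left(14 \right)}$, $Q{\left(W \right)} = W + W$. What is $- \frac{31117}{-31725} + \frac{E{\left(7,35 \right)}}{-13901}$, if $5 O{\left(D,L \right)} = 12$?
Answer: $\frac{427671767}{441009225} \approx 0.96976$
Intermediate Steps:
$O{\left(D,L \right)} = \frac{12}{5}$ ($O{\left(D,L \right)} = \frac{1}{5} \cdot 12 = \frac{12}{5}$)
$Q{\left(W \right)} = 2 W$
$E{\left(y,v \right)} = 7 + \frac{3 v y}{5}$ ($E{\left(y,v \right)} = \frac{\frac{12 y}{5} v + 2 \cdot 14}{4} = \frac{\frac{12 v y}{5} + 28}{4} = \frac{28 + \frac{12 v y}{5}}{4} = 7 + \frac{3 v y}{5}$)
$- \frac{31117}{-31725} + \frac{E{\left(7,35 \right)}}{-13901} = - \frac{31117}{-31725} + \frac{7 + \frac{3}{5} \cdot 35 \cdot 7}{-13901} = \left(-31117\right) \left(- \frac{1}{31725}\right) + \left(7 + 147\right) \left(- \frac{1}{13901}\right) = \frac{31117}{31725} + 154 \left(- \frac{1}{13901}\right) = \frac{31117}{31725} - \frac{154}{13901} = \frac{427671767}{441009225}$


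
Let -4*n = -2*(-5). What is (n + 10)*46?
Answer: 345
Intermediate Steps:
n = -5/2 (n = -(-1)*(-5)/2 = -1/4*10 = -5/2 ≈ -2.5000)
(n + 10)*46 = (-5/2 + 10)*46 = (15/2)*46 = 345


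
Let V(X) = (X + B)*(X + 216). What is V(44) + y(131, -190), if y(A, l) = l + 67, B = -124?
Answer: -20923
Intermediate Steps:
y(A, l) = 67 + l
V(X) = (-124 + X)*(216 + X) (V(X) = (X - 124)*(X + 216) = (-124 + X)*(216 + X))
V(44) + y(131, -190) = (-26784 + 44² + 92*44) + (67 - 190) = (-26784 + 1936 + 4048) - 123 = -20800 - 123 = -20923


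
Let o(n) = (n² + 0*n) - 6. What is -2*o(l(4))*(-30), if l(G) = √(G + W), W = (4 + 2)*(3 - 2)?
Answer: 240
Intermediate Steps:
W = 6 (W = 6*1 = 6)
l(G) = √(6 + G) (l(G) = √(G + 6) = √(6 + G))
o(n) = -6 + n² (o(n) = (n² + 0) - 6 = n² - 6 = -6 + n²)
-2*o(l(4))*(-30) = -2*(-6 + (√(6 + 4))²)*(-30) = -2*(-6 + (√10)²)*(-30) = -2*(-6 + 10)*(-30) = -2*4*(-30) = -8*(-30) = 240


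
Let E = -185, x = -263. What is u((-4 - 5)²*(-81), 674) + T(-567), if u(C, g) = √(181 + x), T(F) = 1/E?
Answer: -1/185 + I*√82 ≈ -0.0054054 + 9.0554*I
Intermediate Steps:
T(F) = -1/185 (T(F) = 1/(-185) = -1/185)
u(C, g) = I*√82 (u(C, g) = √(181 - 263) = √(-82) = I*√82)
u((-4 - 5)²*(-81), 674) + T(-567) = I*√82 - 1/185 = -1/185 + I*√82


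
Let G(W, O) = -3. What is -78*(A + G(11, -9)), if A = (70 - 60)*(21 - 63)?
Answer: 32994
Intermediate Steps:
A = -420 (A = 10*(-42) = -420)
-78*(A + G(11, -9)) = -78*(-420 - 3) = -78*(-423) = 32994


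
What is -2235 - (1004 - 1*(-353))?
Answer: -3592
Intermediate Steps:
-2235 - (1004 - 1*(-353)) = -2235 - (1004 + 353) = -2235 - 1*1357 = -2235 - 1357 = -3592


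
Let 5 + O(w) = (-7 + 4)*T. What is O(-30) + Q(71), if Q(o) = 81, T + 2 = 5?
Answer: 67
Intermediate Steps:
T = 3 (T = -2 + 5 = 3)
O(w) = -14 (O(w) = -5 + (-7 + 4)*3 = -5 - 3*3 = -5 - 9 = -14)
O(-30) + Q(71) = -14 + 81 = 67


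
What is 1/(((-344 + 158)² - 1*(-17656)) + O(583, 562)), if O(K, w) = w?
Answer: 1/52814 ≈ 1.8934e-5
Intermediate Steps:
1/(((-344 + 158)² - 1*(-17656)) + O(583, 562)) = 1/(((-344 + 158)² - 1*(-17656)) + 562) = 1/(((-186)² + 17656) + 562) = 1/((34596 + 17656) + 562) = 1/(52252 + 562) = 1/52814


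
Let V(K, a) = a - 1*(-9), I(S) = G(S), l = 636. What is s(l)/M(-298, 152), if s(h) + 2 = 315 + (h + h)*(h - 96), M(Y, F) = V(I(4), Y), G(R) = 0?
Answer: -687193/289 ≈ -2377.8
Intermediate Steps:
I(S) = 0
V(K, a) = 9 + a (V(K, a) = a + 9 = 9 + a)
M(Y, F) = 9 + Y
s(h) = 313 + 2*h*(-96 + h) (s(h) = -2 + (315 + (h + h)*(h - 96)) = -2 + (315 + (2*h)*(-96 + h)) = -2 + (315 + 2*h*(-96 + h)) = 313 + 2*h*(-96 + h))
s(l)/M(-298, 152) = (313 - 192*636 + 2*636²)/(9 - 298) = (313 - 122112 + 2*404496)/(-289) = (313 - 122112 + 808992)*(-1/289) = 687193*(-1/289) = -687193/289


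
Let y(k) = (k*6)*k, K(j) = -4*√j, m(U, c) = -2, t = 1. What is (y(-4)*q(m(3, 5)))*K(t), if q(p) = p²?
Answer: -1536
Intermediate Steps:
y(k) = 6*k² (y(k) = (6*k)*k = 6*k²)
(y(-4)*q(m(3, 5)))*K(t) = ((6*(-4)²)*(-2)²)*(-4*√1) = ((6*16)*4)*(-4*1) = (96*4)*(-4) = 384*(-4) = -1536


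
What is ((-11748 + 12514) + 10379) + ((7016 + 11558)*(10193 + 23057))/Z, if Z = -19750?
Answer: -1589887/79 ≈ -20125.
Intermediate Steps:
((-11748 + 12514) + 10379) + ((7016 + 11558)*(10193 + 23057))/Z = ((-11748 + 12514) + 10379) + ((7016 + 11558)*(10193 + 23057))/(-19750) = (766 + 10379) + (18574*33250)*(-1/19750) = 11145 + 617585500*(-1/19750) = 11145 - 2470342/79 = -1589887/79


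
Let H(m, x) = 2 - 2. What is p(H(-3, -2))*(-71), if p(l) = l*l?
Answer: 0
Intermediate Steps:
H(m, x) = 0
p(l) = l**2
p(H(-3, -2))*(-71) = 0**2*(-71) = 0*(-71) = 0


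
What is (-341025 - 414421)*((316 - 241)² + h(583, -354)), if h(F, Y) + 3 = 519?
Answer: -4639193886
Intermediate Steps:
h(F, Y) = 516 (h(F, Y) = -3 + 519 = 516)
(-341025 - 414421)*((316 - 241)² + h(583, -354)) = (-341025 - 414421)*((316 - 241)² + 516) = -755446*(75² + 516) = -755446*(5625 + 516) = -755446*6141 = -4639193886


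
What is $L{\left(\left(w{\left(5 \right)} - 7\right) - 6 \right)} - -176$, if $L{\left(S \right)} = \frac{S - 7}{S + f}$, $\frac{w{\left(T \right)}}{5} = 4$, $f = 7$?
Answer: $176$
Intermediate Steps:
$w{\left(T \right)} = 20$ ($w{\left(T \right)} = 5 \cdot 4 = 20$)
$L{\left(S \right)} = \frac{-7 + S}{7 + S}$ ($L{\left(S \right)} = \frac{S - 7}{S + 7} = \frac{-7 + S}{7 + S}$)
$L{\left(\left(w{\left(5 \right)} - 7\right) - 6 \right)} - -176 = \frac{-7 + \left(\left(20 - 7\right) - 6\right)}{7 + \left(\left(20 - 7\right) - 6\right)} - -176 = \frac{-7 + \left(13 - 6\right)}{7 + \left(13 - 6\right)} + 176 = \frac{-7 + 7}{7 + 7} + 176 = \frac{1}{14} \cdot 0 + 176 = 0 + 176 = 176$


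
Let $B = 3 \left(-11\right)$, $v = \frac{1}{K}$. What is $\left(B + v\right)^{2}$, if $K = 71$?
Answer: $\frac{5484964}{5041} \approx 1088.1$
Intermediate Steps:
$v = \frac{1}{71} \approx 0.014085$
$B = -33$
$\left(B + v\right)^{2} = \left(-33 + \frac{1}{71}\right)^{2} = \left(- \frac{2342}{71}\right)^{2} = \frac{5484964}{5041}$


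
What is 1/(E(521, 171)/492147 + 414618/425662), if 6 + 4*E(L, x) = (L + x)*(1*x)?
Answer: 69829425438/72214908433 ≈ 0.96697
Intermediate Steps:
E(L, x) = -3/2 + x*(L + x)/4 (E(L, x) = -3/2 + ((L + x)*(1*x))/4 = -3/2 + ((L + x)*x)/4 = -3/2 + (x*(L + x))/4 = -3/2 + x*(L + x)/4)
1/(E(521, 171)/492147 + 414618/425662) = 1/((-3/2 + (¼)*171² + (¼)*521*171)/492147 + 414618/425662) = 1/((-3/2 + (¼)*29241 + 89091/4)*(1/492147) + 414618*(1/425662)) = 1/((-3/2 + 29241/4 + 89091/4)*(1/492147) + 207309/212831) = 1/((59163/2)*(1/492147) + 207309/212831) = 1/(19721/328098 + 207309/212831) = 1/(72214908433/69829425438) = 69829425438/72214908433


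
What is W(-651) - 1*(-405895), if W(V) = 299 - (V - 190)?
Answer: 407035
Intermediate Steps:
W(V) = 489 - V (W(V) = 299 - (-190 + V) = 299 + (190 - V) = 489 - V)
W(-651) - 1*(-405895) = (489 - 1*(-651)) - 1*(-405895) = (489 + 651) + 405895 = 1140 + 405895 = 407035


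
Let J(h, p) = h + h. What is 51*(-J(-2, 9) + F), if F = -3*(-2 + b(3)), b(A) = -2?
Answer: 816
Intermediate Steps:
J(h, p) = 2*h
F = 12 (F = -3*(-2 - 2) = -3*(-4) = 12)
51*(-J(-2, 9) + F) = 51*(-2*(-2) + 12) = 51*(-1*(-4) + 12) = 51*(4 + 12) = 51*16 = 816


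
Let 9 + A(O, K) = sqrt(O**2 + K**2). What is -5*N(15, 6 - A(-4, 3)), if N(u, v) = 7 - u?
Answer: 40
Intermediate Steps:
A(O, K) = -9 + sqrt(K**2 + O**2) (A(O, K) = -9 + sqrt(O**2 + K**2) = -9 + sqrt(K**2 + O**2))
-5*N(15, 6 - A(-4, 3)) = -5*(7 - 1*15) = -5*(7 - 15) = -5*(-8) = 40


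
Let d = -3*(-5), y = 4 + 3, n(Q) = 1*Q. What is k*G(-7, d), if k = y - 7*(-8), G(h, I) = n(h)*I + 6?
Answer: -6237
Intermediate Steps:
n(Q) = Q
y = 7
d = 15
G(h, I) = 6 + I*h (G(h, I) = h*I + 6 = I*h + 6 = 6 + I*h)
k = 63 (k = 7 - 7*(-8) = 7 + 56 = 63)
k*G(-7, d) = 63*(6 + 15*(-7)) = 63*(6 - 105) = 63*(-99) = -6237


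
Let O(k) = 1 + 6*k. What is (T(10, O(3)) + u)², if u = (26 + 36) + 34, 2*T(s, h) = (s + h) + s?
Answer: 53361/4 ≈ 13340.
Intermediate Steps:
T(s, h) = s + h/2 (T(s, h) = ((s + h) + s)/2 = ((h + s) + s)/2 = (h + 2*s)/2 = s + h/2)
u = 96 (u = 62 + 34 = 96)
(T(10, O(3)) + u)² = ((10 + (1 + 6*3)/2) + 96)² = ((10 + (1 + 18)/2) + 96)² = ((10 + (½)*19) + 96)² = ((10 + 19/2) + 96)² = (39/2 + 96)² = (231/2)² = 53361/4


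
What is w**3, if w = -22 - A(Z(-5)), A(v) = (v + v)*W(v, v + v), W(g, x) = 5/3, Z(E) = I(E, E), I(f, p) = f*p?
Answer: -31554496/27 ≈ -1.1687e+6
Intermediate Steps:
Z(E) = E**2 (Z(E) = E*E = E**2)
W(g, x) = 5/3 (W(g, x) = 5*(1/3) = 5/3)
A(v) = 10*v/3 (A(v) = (v + v)*(5/3) = (2*v)*(5/3) = 10*v/3)
w = -316/3 (w = -22 - 10*(-5)**2/3 = -22 - 10*25/3 = -22 - 1*250/3 = -22 - 250/3 = -316/3 ≈ -105.33)
w**3 = (-316/3)**3 = -31554496/27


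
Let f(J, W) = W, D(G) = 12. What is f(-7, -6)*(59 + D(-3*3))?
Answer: -426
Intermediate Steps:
f(-7, -6)*(59 + D(-3*3)) = -6*(59 + 12) = -6*71 = -426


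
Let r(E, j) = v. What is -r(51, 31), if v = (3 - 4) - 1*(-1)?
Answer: 0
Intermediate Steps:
v = 0 (v = -1 + 1 = 0)
r(E, j) = 0
-r(51, 31) = -1*0 = 0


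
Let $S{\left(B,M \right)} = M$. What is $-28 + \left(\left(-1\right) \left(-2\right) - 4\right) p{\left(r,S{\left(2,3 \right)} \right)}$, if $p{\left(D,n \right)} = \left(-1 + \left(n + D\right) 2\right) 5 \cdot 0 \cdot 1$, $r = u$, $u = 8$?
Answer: $-28$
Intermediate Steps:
$r = 8$
$p{\left(D,n \right)} = 0$ ($p{\left(D,n \right)} = \left(-1 + \left(D + n\right) 2\right) 5 \cdot 0 \cdot 1 = \left(-1 + \left(2 D + 2 n\right)\right) 5 \cdot 0 \cdot 1 = \left(-1 + 2 D + 2 n\right) 5 \cdot 0 \cdot 1 = \left(-5 + 10 D + 10 n\right) 0 \cdot 1 = 0 \cdot 1 = 0$)
$-28 + \left(\left(-1\right) \left(-2\right) - 4\right) p{\left(r,S{\left(2,3 \right)} \right)} = -28 + \left(\left(-1\right) \left(-2\right) - 4\right) 0 = -28 + \left(2 - 4\right) 0 = -28 - 0 = -28 + 0 = -28$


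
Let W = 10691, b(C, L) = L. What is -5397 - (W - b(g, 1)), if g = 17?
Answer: -16087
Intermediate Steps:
-5397 - (W - b(g, 1)) = -5397 - (10691 - 1*1) = -5397 - (10691 - 1) = -5397 - 1*10690 = -5397 - 10690 = -16087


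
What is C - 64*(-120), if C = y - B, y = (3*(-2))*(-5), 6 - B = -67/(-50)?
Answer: 385267/50 ≈ 7705.3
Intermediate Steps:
B = 233/50 (B = 6 - (-67)/(-50) = 6 - (-67)*(-1)/50 = 6 - 1*67/50 = 6 - 67/50 = 233/50 ≈ 4.6600)
y = 30 (y = -6*(-5) = 30)
C = 1267/50 (C = 30 - 1*233/50 = 30 - 233/50 = 1267/50 ≈ 25.340)
C - 64*(-120) = 1267/50 - 64*(-120) = 1267/50 + 7680 = 385267/50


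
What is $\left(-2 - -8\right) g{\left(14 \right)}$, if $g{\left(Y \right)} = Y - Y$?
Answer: $0$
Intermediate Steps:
$g{\left(Y \right)} = 0$
$\left(-2 - -8\right) g{\left(14 \right)} = \left(-2 - -8\right) 0 = \left(-2 + 8\right) 0 = 6 \cdot 0 = 0$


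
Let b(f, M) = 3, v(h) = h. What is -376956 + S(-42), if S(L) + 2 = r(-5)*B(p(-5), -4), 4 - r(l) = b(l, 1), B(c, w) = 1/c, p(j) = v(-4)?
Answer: -1507833/4 ≈ -3.7696e+5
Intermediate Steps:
p(j) = -4
r(l) = 1 (r(l) = 4 - 1*3 = 4 - 3 = 1)
S(L) = -9/4 (S(L) = -2 + 1/(-4) = -2 + 1*(-¼) = -2 - ¼ = -9/4)
-376956 + S(-42) = -376956 - 9/4 = -1507833/4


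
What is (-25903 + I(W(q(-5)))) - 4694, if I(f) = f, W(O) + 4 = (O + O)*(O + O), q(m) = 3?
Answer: -30565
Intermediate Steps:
W(O) = -4 + 4*O² (W(O) = -4 + (O + O)*(O + O) = -4 + (2*O)*(2*O) = -4 + 4*O²)
(-25903 + I(W(q(-5)))) - 4694 = (-25903 + (-4 + 4*3²)) - 4694 = (-25903 + (-4 + 4*9)) - 4694 = (-25903 + (-4 + 36)) - 4694 = (-25903 + 32) - 4694 = -25871 - 4694 = -30565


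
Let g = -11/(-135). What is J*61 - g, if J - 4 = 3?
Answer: 57634/135 ≈ 426.92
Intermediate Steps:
J = 7 (J = 4 + 3 = 7)
g = 11/135 (g = -1/135*(-11) = 11/135 ≈ 0.081481)
J*61 - g = 7*61 - 1*11/135 = 427 - 11/135 = 57634/135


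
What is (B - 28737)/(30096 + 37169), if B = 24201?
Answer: -4536/67265 ≈ -0.067435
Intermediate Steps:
(B - 28737)/(30096 + 37169) = (24201 - 28737)/(30096 + 37169) = -4536/67265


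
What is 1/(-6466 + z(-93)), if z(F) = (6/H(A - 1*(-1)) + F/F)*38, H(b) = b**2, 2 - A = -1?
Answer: -4/25655 ≈ -0.00015592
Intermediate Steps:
A = 3 (A = 2 - 1*(-1) = 2 + 1 = 3)
z(F) = 209/4 (z(F) = (6/((3 - 1*(-1))**2) + F/F)*38 = (6/((3 + 1)**2) + 1)*38 = (6/(4**2) + 1)*38 = (6/16 + 1)*38 = (6*(1/16) + 1)*38 = (3/8 + 1)*38 = (11/8)*38 = 209/4)
1/(-6466 + z(-93)) = 1/(-6466 + 209/4) = 1/(-25655/4) = -4/25655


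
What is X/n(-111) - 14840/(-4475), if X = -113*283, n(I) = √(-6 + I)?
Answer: 2968/895 + 31979*I*√13/39 ≈ 3.3162 + 2956.5*I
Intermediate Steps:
X = -31979
X/n(-111) - 14840/(-4475) = -31979/√(-6 - 111) - 14840/(-4475) = -31979*(-I*√13/39) - 14840*(-1/4475) = -31979*(-I*√13/39) + 2968/895 = -(-31979)*I*√13/39 + 2968/895 = 31979*I*√13/39 + 2968/895 = 2968/895 + 31979*I*√13/39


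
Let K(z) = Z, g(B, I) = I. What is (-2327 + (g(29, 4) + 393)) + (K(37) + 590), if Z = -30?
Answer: -1370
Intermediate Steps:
K(z) = -30
(-2327 + (g(29, 4) + 393)) + (K(37) + 590) = (-2327 + (4 + 393)) + (-30 + 590) = (-2327 + 397) + 560 = -1930 + 560 = -1370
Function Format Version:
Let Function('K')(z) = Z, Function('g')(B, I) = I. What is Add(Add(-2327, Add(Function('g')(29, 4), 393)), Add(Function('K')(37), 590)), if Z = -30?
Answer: -1370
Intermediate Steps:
Function('K')(z) = -30
Add(Add(-2327, Add(Function('g')(29, 4), 393)), Add(Function('K')(37), 590)) = Add(Add(-2327, Add(4, 393)), Add(-30, 590)) = Add(Add(-2327, 397), 560) = Add(-1930, 560) = -1370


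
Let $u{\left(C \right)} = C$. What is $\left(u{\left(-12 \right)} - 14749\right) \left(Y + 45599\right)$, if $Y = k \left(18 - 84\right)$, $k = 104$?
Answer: $-571767335$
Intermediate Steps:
$Y = -6864$ ($Y = 104 \left(18 - 84\right) = 104 \left(-66\right) = -6864$)
$\left(u{\left(-12 \right)} - 14749\right) \left(Y + 45599\right) = \left(-12 - 14749\right) \left(-6864 + 45599\right) = \left(-14761\right) 38735 = -571767335$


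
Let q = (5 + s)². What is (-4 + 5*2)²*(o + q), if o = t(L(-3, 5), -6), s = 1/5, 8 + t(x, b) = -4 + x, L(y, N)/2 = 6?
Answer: 24336/25 ≈ 973.44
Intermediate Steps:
L(y, N) = 12 (L(y, N) = 2*6 = 12)
t(x, b) = -12 + x (t(x, b) = -8 + (-4 + x) = -12 + x)
s = ⅕ ≈ 0.20000
o = 0 (o = -12 + 12 = 0)
q = 676/25 (q = (5 + ⅕)² = (26/5)² = 676/25 ≈ 27.040)
(-4 + 5*2)²*(o + q) = (-4 + 5*2)²*(0 + 676/25) = (-4 + 10)²*(676/25) = 6²*(676/25) = 36*(676/25) = 24336/25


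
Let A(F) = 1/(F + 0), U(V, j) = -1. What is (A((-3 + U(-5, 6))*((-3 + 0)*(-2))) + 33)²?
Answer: 625681/576 ≈ 1086.3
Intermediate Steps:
A(F) = 1/F
(A((-3 + U(-5, 6))*((-3 + 0)*(-2))) + 33)² = (1/((-3 - 1)*((-3 + 0)*(-2))) + 33)² = (1/(-(-12)*(-2)) + 33)² = (1/(-4*6) + 33)² = (1/(-24) + 33)² = (-1/24 + 33)² = (791/24)² = 625681/576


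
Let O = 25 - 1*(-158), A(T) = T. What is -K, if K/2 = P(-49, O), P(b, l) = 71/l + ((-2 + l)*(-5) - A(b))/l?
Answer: 1570/183 ≈ 8.5792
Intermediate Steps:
O = 183 (O = 25 + 158 = 183)
P(b, l) = 71/l + (10 - b - 5*l)/l (P(b, l) = 71/l + ((-2 + l)*(-5) - b)/l = 71/l + ((10 - 5*l) - b)/l = 71/l + (10 - b - 5*l)/l)
K = -1570/183 (K = 2*((81 - 1*(-49) - 5*183)/183) = 2*((81 + 49 - 915)/183) = 2*((1/183)*(-785)) = 2*(-785/183) = -1570/183 ≈ -8.5792)
-K = -1*(-1570/183) = 1570/183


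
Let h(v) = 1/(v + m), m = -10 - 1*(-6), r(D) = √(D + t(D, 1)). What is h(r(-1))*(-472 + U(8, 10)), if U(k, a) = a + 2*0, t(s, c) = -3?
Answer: 462/5 + 231*I/5 ≈ 92.4 + 46.2*I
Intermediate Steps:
r(D) = √(-3 + D) (r(D) = √(D - 3) = √(-3 + D))
U(k, a) = a (U(k, a) = a + 0 = a)
m = -4 (m = -10 + 6 = -4)
h(v) = 1/(-4 + v) (h(v) = 1/(v - 4) = 1/(-4 + v))
h(r(-1))*(-472 + U(8, 10)) = (-472 + 10)/(-4 + √(-3 - 1)) = -462/(-4 + √(-4)) = -462/(-4 + 2*I) = ((-4 - 2*I)/20)*(-462) = -231*(-4 - 2*I)/10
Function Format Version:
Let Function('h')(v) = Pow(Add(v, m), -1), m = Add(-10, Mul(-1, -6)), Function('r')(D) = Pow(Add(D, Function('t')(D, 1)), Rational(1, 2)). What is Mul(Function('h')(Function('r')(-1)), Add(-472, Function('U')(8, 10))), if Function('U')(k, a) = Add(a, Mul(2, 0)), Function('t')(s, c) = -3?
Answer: Add(Rational(462, 5), Mul(Rational(231, 5), I)) ≈ Add(92.400, Mul(46.200, I))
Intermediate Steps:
Function('r')(D) = Pow(Add(-3, D), Rational(1, 2)) (Function('r')(D) = Pow(Add(D, -3), Rational(1, 2)) = Pow(Add(-3, D), Rational(1, 2)))
Function('U')(k, a) = a (Function('U')(k, a) = Add(a, 0) = a)
m = -4 (m = Add(-10, 6) = -4)
Function('h')(v) = Pow(Add(-4, v), -1) (Function('h')(v) = Pow(Add(v, -4), -1) = Pow(Add(-4, v), -1))
Mul(Function('h')(Function('r')(-1)), Add(-472, Function('U')(8, 10))) = Mul(Pow(Add(-4, Pow(Add(-3, -1), Rational(1, 2))), -1), Add(-472, 10)) = Mul(Pow(Add(-4, Pow(-4, Rational(1, 2))), -1), -462) = Mul(Pow(Add(-4, Mul(2, I)), -1), -462) = Mul(Mul(Rational(1, 20), Add(-4, Mul(-2, I))), -462) = Mul(Rational(-231, 10), Add(-4, Mul(-2, I)))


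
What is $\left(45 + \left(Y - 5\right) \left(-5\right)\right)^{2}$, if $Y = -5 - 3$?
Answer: $12100$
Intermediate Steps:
$Y = -8$ ($Y = -5 - 3 = -8$)
$\left(45 + \left(Y - 5\right) \left(-5\right)\right)^{2} = \left(45 + \left(-8 - 5\right) \left(-5\right)\right)^{2} = \left(45 - -65\right)^{2} = \left(45 + 65\right)^{2} = 110^{2} = 12100$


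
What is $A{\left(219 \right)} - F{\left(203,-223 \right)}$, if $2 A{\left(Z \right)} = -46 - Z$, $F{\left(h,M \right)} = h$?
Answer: $- \frac{671}{2} \approx -335.5$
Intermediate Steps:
$A{\left(Z \right)} = -23 - \frac{Z}{2}$ ($A{\left(Z \right)} = \frac{-46 - Z}{2} = -23 - \frac{Z}{2}$)
$A{\left(219 \right)} - F{\left(203,-223 \right)} = \left(-23 - \frac{219}{2}\right) - 203 = - \frac{265}{2} - 203 = - \frac{671}{2}$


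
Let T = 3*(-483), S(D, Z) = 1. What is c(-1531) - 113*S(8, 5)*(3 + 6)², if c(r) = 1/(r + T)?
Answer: -27275941/2980 ≈ -9153.0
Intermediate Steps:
T = -1449
c(r) = 1/(-1449 + r) (c(r) = 1/(r - 1449) = 1/(-1449 + r))
c(-1531) - 113*S(8, 5)*(3 + 6)² = 1/(-1449 - 1531) - 113*1*(3 + 6)² = 1/(-2980) - 113*9² = -1/2980 - 113*81 = -1/2980 - 1*9153 = -1/2980 - 9153 = -27275941/2980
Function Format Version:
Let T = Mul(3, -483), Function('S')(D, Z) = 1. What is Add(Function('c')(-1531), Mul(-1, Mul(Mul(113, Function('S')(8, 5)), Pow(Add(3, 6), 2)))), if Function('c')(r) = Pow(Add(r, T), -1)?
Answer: Rational(-27275941, 2980) ≈ -9153.0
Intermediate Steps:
T = -1449
Function('c')(r) = Pow(Add(-1449, r), -1) (Function('c')(r) = Pow(Add(r, -1449), -1) = Pow(Add(-1449, r), -1))
Add(Function('c')(-1531), Mul(-1, Mul(Mul(113, Function('S')(8, 5)), Pow(Add(3, 6), 2)))) = Add(Pow(Add(-1449, -1531), -1), Mul(-1, Mul(Mul(113, 1), Pow(Add(3, 6), 2)))) = Add(Pow(-2980, -1), Mul(-1, Mul(113, Pow(9, 2)))) = Add(Rational(-1, 2980), Mul(-1, Mul(113, 81))) = Add(Rational(-1, 2980), Mul(-1, 9153)) = Add(Rational(-1, 2980), -9153) = Rational(-27275941, 2980)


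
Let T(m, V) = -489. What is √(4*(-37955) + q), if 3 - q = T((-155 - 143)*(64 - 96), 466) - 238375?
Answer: √87047 ≈ 295.04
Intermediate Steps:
q = 238867 (q = 3 - (-489 - 238375) = 3 - 1*(-238864) = 3 + 238864 = 238867)
√(4*(-37955) + q) = √(4*(-37955) + 238867) = √(-151820 + 238867) = √87047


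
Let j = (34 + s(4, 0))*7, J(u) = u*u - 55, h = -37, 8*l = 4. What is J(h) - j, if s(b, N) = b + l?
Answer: 2089/2 ≈ 1044.5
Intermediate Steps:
l = ½ (l = (⅛)*4 = ½ ≈ 0.50000)
s(b, N) = ½ + b (s(b, N) = b + ½ = ½ + b)
J(u) = -55 + u² (J(u) = u² - 55 = -55 + u²)
j = 539/2 (j = (34 + (½ + 4))*7 = (34 + 9/2)*7 = (77/2)*7 = 539/2 ≈ 269.50)
J(h) - j = (-55 + (-37)²) - 1*539/2 = (-55 + 1369) - 539/2 = 1314 - 539/2 = 2089/2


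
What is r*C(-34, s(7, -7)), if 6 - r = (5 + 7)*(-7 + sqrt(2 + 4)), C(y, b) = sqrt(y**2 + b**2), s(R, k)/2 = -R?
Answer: -624*sqrt(3) + 2340*sqrt(2) ≈ 2228.5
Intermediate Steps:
s(R, k) = -2*R (s(R, k) = 2*(-R) = -2*R)
C(y, b) = sqrt(b**2 + y**2)
r = 90 - 12*sqrt(6) (r = 6 - (5 + 7)*(-7 + sqrt(2 + 4)) = 6 - 12*(-7 + sqrt(6)) = 6 - (-84 + 12*sqrt(6)) = 6 + (84 - 12*sqrt(6)) = 90 - 12*sqrt(6) ≈ 60.606)
r*C(-34, s(7, -7)) = (90 - 12*sqrt(6))*sqrt((-2*7)**2 + (-34)**2) = (90 - 12*sqrt(6))*sqrt((-14)**2 + 1156) = (90 - 12*sqrt(6))*sqrt(196 + 1156) = (90 - 12*sqrt(6))*sqrt(1352) = (90 - 12*sqrt(6))*(26*sqrt(2)) = 26*sqrt(2)*(90 - 12*sqrt(6))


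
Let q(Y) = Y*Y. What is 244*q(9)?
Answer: 19764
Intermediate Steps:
q(Y) = Y²
244*q(9) = 244*9² = 244*81 = 19764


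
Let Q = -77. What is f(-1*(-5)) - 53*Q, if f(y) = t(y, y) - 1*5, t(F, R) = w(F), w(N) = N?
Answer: 4081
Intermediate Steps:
t(F, R) = F
f(y) = -5 + y (f(y) = y - 1*5 = y - 5 = -5 + y)
f(-1*(-5)) - 53*Q = (-5 - 1*(-5)) - 53*(-77) = (-5 + 5) + 4081 = 0 + 4081 = 4081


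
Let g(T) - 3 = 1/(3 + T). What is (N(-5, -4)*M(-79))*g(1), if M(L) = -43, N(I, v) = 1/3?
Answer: -559/12 ≈ -46.583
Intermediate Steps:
N(I, v) = 1/3
g(T) = 3 + 1/(3 + T)
(N(-5, -4)*M(-79))*g(1) = ((1/3)*(-43))*((10 + 3*1)/(3 + 1)) = -43*(10 + 3)/(3*4) = -43*13/12 = -43/3*13/4 = -559/12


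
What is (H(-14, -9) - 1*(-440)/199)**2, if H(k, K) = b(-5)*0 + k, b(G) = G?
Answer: 5503716/39601 ≈ 138.98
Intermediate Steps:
H(k, K) = k (H(k, K) = -5*0 + k = 0 + k = k)
(H(-14, -9) - 1*(-440)/199)**2 = (-14 - 1*(-440)/199)**2 = (-14 + 440*(1/199))**2 = (-14 + 440/199)**2 = (-2346/199)**2 = 5503716/39601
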